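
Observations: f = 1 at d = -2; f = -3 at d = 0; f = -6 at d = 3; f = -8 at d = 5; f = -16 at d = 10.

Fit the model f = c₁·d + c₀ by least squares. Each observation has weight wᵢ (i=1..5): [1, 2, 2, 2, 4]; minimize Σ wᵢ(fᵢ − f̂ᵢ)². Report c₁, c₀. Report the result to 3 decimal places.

c₁ = -1.362, c₀ = -2.132

MᵀWM·[c₁, c₀]ᵀ = MᵀWf reads: 472·c₁ + 54·c₀ = -758;  54·c₁ + 11·c₀ = -97.
(Σwᵢ·d·d = 472, Σwᵢ·d = 54, Σwᵢ·1 = 11, Σwᵢ·d·f = -758, Σwᵢ·f = -97.)
Eliminating c₀: 11·(row 1) − 54·(row 2) gives 2276·c₁ = 11·(-758) − 54·(-97) = -3100, so c₁ = -775/569.
Then c₀ = ((-97) − 54·(-775/569))/11 = -1213/569.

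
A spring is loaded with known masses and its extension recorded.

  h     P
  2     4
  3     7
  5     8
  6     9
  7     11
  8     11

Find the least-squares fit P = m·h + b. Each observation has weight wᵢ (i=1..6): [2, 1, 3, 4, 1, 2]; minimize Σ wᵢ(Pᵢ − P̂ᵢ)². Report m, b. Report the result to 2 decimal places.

m = 1.13, b = 2.32

With design matrix A, AᵀWA = [[413, 69]; [69, 13]] and AᵀWP = [626, 108]ᵀ.
Determinant 413·13 − 69² = 608.
m = (626·13 − 69·108)/608 = 343/304; b = (413·108 − 69·626)/608 = 705/304.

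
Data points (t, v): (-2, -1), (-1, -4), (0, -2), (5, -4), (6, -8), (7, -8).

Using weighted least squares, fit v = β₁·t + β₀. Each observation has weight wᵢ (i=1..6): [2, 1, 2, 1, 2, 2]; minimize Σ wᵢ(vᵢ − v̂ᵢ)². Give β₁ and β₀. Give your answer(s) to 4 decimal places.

β₁ = -0.7361, β₀ = -2.6862

From the data, Σwᵢ·t·t = 204, Σwᵢ·t = 26, Σwᵢ·1 = 10.
Moment sums: Σwᵢ·t·v = -220, Σwᵢ·v = -46.
XᵀWX·[β₁, β₀]ᵀ = XᵀWv becomes [[204, 26]; [26, 10]]·[β₁, β₀]ᵀ = [-220, -46]ᵀ.
Eliminating β₀: 10·(row 1) − 26·(row 2) gives 1364·β₁ = 10·(-220) − 26·(-46) = -1004, so β₁ = -251/341.
Then β₀ = ((-46) − 26·(-251/341))/10 = -916/341.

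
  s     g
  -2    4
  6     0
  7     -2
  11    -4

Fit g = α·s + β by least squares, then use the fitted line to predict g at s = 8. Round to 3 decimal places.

ĝ = -2.045

The normal equations are: 210·α + 22·β = -66;  22·α + 4·β = -2.
(Σs·s = 210, Σs = 22, Σ1 = 4, Σs·g = -66, Σg = -2.)
Eliminating β: 4·(row 1) − 22·(row 2) gives 356·α = 4·(-66) − 22·(-2) = -220, so α = -55/89.
Then β = ((-2) − 22·(-55/89))/4 = 258/89.
At s = 8: ĝ = (-55/89)·(8) + (258/89)·(1) = -182/89.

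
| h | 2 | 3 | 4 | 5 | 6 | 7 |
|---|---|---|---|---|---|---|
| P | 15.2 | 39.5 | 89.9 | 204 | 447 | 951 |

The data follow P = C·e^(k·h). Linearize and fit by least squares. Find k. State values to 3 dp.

k = 0.822

With ln Pᵢ as the transformed response and hᵢ as the regressor:
AᵀA = [[139.0000, 27.0000]; [27.0000, 6]], rhs = [145.6748, 29.1745]ᵀ  (here Σh = 27.0000, Σ(h)² = 139.0000, Σln P = 29.1745, Σh·ln P = 145.6748).
Slope k = (n·Σh·ln P − Σh·Σln P)/(n·Σ(h)² − (Σh)²) = (6·145.6748 − 27.0000·29.1745)/105.0000 = 0.82227; ln C = (Σln P − k·Σh)/n = 1.16222.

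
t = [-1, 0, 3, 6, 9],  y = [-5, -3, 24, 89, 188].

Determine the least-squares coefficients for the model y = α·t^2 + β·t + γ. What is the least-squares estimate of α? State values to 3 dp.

The normal equations are: 7939·α + 971·β + 127·γ = 18643;  971·α + 127·β + 17·γ = 2303;  127·α + 17·β + 5·γ = 293.
(Σt^2·t^2 = 7939, Σt^2·t = 971, Σt^2 = 127, Σt·t = 127, Σt = 17, Σ1 = 5, Σt^2·y = 18643, Σt·y = 2303, Σy = 293.)
Row-reducing yields α = 29362/14757, β = 49891/14757, γ = -16888/4919.

α = 1.990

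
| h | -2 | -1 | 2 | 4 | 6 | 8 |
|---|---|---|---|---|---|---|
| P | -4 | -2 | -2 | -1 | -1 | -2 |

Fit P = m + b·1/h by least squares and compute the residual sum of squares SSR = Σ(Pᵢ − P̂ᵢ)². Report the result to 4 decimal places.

Entries of XᵀX: Σ1 = 6, Σ1/h = -11/24, Σ1/h·1/h = 925/576.
Right-hand side: ΣP = -12, Σ1/h·P = 7/3.
XᵀX·[m, b]ᵀ = XᵀP becomes [[6, -11/24]; [-11/24, 925/576]]·[m, b]ᵀ = [-12, 7/3]ᵀ.
Eliminating b: (925/576)·(row 1) − (-11/24)·(row 2) gives (5429/576)·m = (925/576)·(-12) − (-11/24)·(7/3) = -2621/144, so m = -10484/5429.
Then b = ((7/3) − (-11/24)·(-10484/5429))/(925/576) = 4896/5429.
Residuals: -144/89, 4522/5429, -2822/5429, 3831/5429, 4239/5429, -986/5429; SSR = 25638/5429.

SSR = 4.7224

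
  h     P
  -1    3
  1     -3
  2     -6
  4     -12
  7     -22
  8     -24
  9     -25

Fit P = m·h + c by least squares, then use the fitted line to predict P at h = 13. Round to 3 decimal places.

P̂ = -38.188

Forming MᵀM = [[216, 30]; [30, 7]] and MᵀP = [-637, -89]ᵀ gives MᵀM·[m, c]ᵀ = MᵀP.
det = 216·7 − 30² = 612.
m = ((-637)·7 − 30·(-89))/612 = -1789/612; c = (216·(-89) − 30·(-637))/612 = -19/102.
At h = 13: P̂ = (-1789/612)·(13) + (-19/102)·(1) = -23371/612.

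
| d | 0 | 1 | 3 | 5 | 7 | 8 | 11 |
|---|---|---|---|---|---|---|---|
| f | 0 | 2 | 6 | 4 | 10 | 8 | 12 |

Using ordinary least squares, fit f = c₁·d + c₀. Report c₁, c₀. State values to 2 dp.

AᵀA·[c₁, c₀]ᵀ = Aᵀf reads: 269·c₁ + 35·c₀ = 306;  35·c₁ + 7·c₀ = 42.
(Σd·d = 269, Σd = 35, Σ1 = 7, Σd·f = 306, Σf = 42.)
det = 269·7 − 35² = 658.
c₁ = (306·7 − 35·42)/658 = 48/47; c₀ = (269·42 − 35·306)/658 = 42/47.

c₁ = 1.02, c₀ = 0.89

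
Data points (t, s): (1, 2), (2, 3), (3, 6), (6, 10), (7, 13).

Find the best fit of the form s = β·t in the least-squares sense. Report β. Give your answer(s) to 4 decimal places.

Forming MᵀM = [[99]] and Mᵀs = [177]ᵀ gives MᵀM·[β]ᵀ = Mᵀs.
β = 177/99 = 1.78788.

β = 1.7879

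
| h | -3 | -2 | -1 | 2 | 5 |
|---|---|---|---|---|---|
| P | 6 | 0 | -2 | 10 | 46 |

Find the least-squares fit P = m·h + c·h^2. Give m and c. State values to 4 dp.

m = 2.3450, c = 1.3729

With design matrix X, XᵀX = [[43, 97]; [97, 739]] and XᵀP = [234, 1242]ᵀ.
Eliminating c: 739·(row 1) − 97·(row 2) gives 22368·m = 739·234 − 97·1242 = 52452, so m = 4371/1864.
Then c = (1242 − 97·(4371/1864))/739 = 2559/1864.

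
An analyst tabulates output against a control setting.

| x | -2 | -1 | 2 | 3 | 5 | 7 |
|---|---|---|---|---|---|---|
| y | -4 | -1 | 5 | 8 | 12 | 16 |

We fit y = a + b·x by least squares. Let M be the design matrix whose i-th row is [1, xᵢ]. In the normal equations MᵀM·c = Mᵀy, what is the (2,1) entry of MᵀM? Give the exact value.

14

Row 2 ↔ basis x, column 1 ↔ basis 1, so (MᵀM)_{2,1} = Σᵢ x = (-2)·(1) + (-1)·(1) + (2)·(1) + (3)·(1) + (5)·(1) + (7)·(1) = 14.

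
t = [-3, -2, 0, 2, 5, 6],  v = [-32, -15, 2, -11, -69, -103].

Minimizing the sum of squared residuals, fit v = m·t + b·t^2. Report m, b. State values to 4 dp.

m = 1.3628, b = -3.0742

Compute the Gram sums: Σt·t = 78, Σt·t^2 = 314, Σt^2·t^2 = 2034.
Moment sums: Σt·v = -859, Σt^2·v = -5825.
AᵀA·[m, b]ᵀ = Aᵀv becomes [[78, 314]; [314, 2034]]·[m, b]ᵀ = [-859, -5825]ᵀ.
Eliminating b: 2034·(row 1) − 314·(row 2) gives 60056·m = 2034·(-859) − 314·(-5825) = 81844, so m = 20461/15014.
Then b = ((-5825) − 314·(20461/15014))/2034 = -23078/7507.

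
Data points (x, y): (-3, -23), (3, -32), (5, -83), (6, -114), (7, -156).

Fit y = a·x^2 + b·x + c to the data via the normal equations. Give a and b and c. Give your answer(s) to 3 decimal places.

Setting ∂/∂a … = 0 gives: 4484·a + 684·b + 128·c = -14318;  684·a + 128·b + 18·c = -2218;  128·a + 18·b + 5·c = -408.
Solving the 3×3 system (Gaussian elimination) gives a = -24239/8274, b = -2080/1379, c = -4856/4137.

a = -2.930, b = -1.508, c = -1.174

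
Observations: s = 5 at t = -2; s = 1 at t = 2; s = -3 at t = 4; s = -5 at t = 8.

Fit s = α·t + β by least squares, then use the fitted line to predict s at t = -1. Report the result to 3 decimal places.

ŝ = 3.654

Normal-equation sums: Σt·t = 88, Σt = 12, Σ1 = 4.
Moment sums: Σt·s = -60, Σs = -2.
So MᵀM·[α, β]ᵀ = Mᵀs: [[88, 12]; [12, 4]]·[α, β]ᵀ = [-60, -2]ᵀ.
det = 88·4 − 12² = 208.
α = ((-60)·4 − 12·(-2))/208 = -27/26; β = (88·(-2) − 12·(-60))/208 = 34/13.
At t = -1: ŝ = (-27/26)·(-1) + (34/13)·(1) = 95/26.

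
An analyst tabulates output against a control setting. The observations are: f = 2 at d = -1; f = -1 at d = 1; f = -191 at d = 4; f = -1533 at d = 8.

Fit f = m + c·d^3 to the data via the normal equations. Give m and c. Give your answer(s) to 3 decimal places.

m = 0.556, c = -2.995

Entries of AᵀA: Σ1 = 4, Σd^3 = 576, Σd^3·d^3 = 266242.
Moment sums: Σf = -1723, Σd^3·f = -797123.
Normal equations: [[4, 576]; [576, 266242]]·[m, c]ᵀ = [-1723, -797123]ᵀ.
Determinant 4·266242 − 576² = 733192.
m = ((-1723)·266242 − 576·(-797123))/733192 = 203941/366596; c = (4·(-797123) − 576·(-1723))/733192 = -549011/183298.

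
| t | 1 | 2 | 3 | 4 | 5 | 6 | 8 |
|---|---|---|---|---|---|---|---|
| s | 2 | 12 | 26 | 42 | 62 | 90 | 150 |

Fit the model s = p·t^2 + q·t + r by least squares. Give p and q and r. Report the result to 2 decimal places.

The normal system MᵀM·[p, q, r]ᵀ = Mᵀs is [[6371, 953, 155]; [953, 155, 29]; [155, 29, 7]]·[p, q, r]ᵀ = [15346, 2322, 384]ᵀ.
Inverting the 3×3 Gram matrix, [p, q, r]ᵀ = [895/462, 1709/462, -37/11]ᵀ.

p = 1.94, q = 3.70, r = -3.36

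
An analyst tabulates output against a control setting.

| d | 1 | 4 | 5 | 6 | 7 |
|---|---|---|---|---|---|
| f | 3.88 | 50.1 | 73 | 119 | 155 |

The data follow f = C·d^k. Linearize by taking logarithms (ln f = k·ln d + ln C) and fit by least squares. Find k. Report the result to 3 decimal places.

With ln fᵢ as the transformed response and ln dᵢ as the regressor:
XᵀX = [[11.5091, 6.7334]; [6.7334, 5]], rhs = [30.7083, 19.3829]ᵀ  (here Σln d = 6.7334, Σ(ln d)² = 11.5091, Σln f = 19.3829, Σln d·ln f = 30.7083).
Solving (det = 12.2067): k = 1.88659, ln C = 1.33594.

k = 1.887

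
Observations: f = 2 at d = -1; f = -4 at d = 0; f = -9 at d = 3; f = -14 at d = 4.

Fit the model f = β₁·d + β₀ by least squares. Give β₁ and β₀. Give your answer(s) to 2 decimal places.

The normal system XᵀX·[β₁, β₀]ᵀ = Xᵀf is [[26, 6]; [6, 4]]·[β₁, β₀]ᵀ = [-85, -25]ᵀ.
Eliminating β₀: 4·(row 1) − 6·(row 2) gives 68·β₁ = 4·(-85) − 6·(-25) = -190, so β₁ = -95/34.
Then β₀ = ((-25) − 6·(-95/34))/4 = -35/17.

β₁ = -2.79, β₀ = -2.06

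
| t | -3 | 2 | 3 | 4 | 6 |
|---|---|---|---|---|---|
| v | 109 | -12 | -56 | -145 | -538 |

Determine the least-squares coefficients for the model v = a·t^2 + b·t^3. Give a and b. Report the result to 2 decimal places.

a = 2.99, b = -2.99

Compute the Gram sums: Σt^2·t^2 = 1730, Σt^2·t^3 = 8832, Σt^3·t^3 = 52274.
Moment sums: Σt^2·v = -21259, Σt^3·v = -130039.
det = 1730·52274 − 8832² = 12429796.
a = ((-21259)·52274 − 8832·(-130039))/12429796 = 18605741/6214898; b = (1730·(-130039) − 8832·(-21259))/12429796 = -18603991/6214898.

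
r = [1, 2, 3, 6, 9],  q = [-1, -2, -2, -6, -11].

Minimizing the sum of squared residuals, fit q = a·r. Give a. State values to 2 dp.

Forming XᵀX = [[131]] and Xᵀq = [-146]ᵀ gives XᵀX·[a]ᵀ = Xᵀq.
a = (-146)/131 = -1.1145.

a = -1.11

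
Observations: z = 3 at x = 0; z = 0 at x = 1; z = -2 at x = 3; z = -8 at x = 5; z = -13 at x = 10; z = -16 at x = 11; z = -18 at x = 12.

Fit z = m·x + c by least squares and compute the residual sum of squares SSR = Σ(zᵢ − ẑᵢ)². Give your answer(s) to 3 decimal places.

Forming MᵀM = [[400, 42]; [42, 7]] and Mᵀz = [-568, -54]ᵀ gives MᵀM·[m, c]ᵀ = Mᵀz.
det = 400·7 − 42² = 1036.
m = ((-568)·7 − 42·(-54))/1036 = -61/37; c = (400·(-54) − 42·(-568))/1036 = 564/259.
Residuals: 213/259, -137/259, 199/259, -501/259, 339/259, -11/259, -102/259; SSR = 1854/259.

SSR = 7.158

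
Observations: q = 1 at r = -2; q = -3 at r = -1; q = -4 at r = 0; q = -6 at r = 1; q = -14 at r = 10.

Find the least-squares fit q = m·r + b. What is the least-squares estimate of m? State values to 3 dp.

Forming MᵀM = [[106, 8]; [8, 5]] and Mᵀq = [-145, -26]ᵀ gives MᵀM·[m, b]ᵀ = Mᵀq.
Eliminating b: 5·(row 1) − 8·(row 2) gives 466·m = 5·(-145) − 8·(-26) = -517, so m = -517/466.
Then b = ((-26) − 8·(-517/466))/5 = -798/233.

m = -1.109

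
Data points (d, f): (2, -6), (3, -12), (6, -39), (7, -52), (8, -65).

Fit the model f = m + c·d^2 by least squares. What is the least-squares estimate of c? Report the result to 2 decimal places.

c = -0.99

MᵀM·[m, c]ᵀ = Mᵀf reads: 5·m + 162·c = -174;  162·m + 7890·c = -8244.
Eliminating c: 7890·(row 1) − 162·(row 2) gives 13206·m = 7890·(-174) − 162·(-8244) = -37332, so m = -6222/2201.
Then c = ((-8244) − 162·(-6222/2201))/7890 = -2172/2201.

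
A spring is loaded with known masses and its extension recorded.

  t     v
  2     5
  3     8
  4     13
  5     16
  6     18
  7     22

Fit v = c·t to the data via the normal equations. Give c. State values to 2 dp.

c = 3.08

Setting ∂/∂c … = 0 gives: 139·c = 428.
c = 428/139 = 3.07914.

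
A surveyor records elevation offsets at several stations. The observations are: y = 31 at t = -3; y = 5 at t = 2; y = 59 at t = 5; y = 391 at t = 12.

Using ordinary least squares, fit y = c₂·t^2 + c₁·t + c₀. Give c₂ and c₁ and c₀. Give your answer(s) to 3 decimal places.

Normal-equation sums: Σt^2·t^2 = 21458, Σt^2·t = 1834, Σt^2 = 182, Σt·t = 182, Σt = 16, Σ1 = 4.
Right-hand side: Σt^2·y = 58078, Σt·y = 4904, Σy = 486.
Row-reducing yields c₂ = 10779/3685, c₁ = -8593/3685, c₀ = -1669/737.

c₂ = 2.925, c₁ = -2.332, c₀ = -2.265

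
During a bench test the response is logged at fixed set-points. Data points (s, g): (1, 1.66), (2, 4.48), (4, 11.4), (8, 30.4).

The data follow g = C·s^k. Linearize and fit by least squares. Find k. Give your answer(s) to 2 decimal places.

k = 1.39

Let Y = ln g. Fitting Y = k·ln s + ln C by least squares:
Σln s = 4.1589, Σ(ln s)² = 6.7263, Σln g = 7.8545, Σln s·ln g = 11.5133.
Equations: 6.7263·k + 4.1589·ln C = 11.5133;  4.1589·k + 4·ln C = 7.8545.
Δ = 6.7263·4 − (4.1589)² = 9.6091; k = (11.5133·4 − 4.1589·7.8545)/9.6091 = 1.39319, ln C = (6.7263·7.8545 − 4.1589·11.5133)/9.6091 = 0.51509.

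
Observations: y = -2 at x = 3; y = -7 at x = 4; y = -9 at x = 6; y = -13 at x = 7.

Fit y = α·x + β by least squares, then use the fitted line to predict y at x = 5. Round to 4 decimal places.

Setting ∂/∂α … = 0 gives: 110·α + 20·β = -179;  20·α + 4·β = -31.
Δ = 110·4 − 20² = 40.
α = ((-179)·4 − 20·(-31))/40 = -12/5; β = (110·(-31) − 20·(-179))/40 = 17/4.
At x = 5: ŷ = (-12/5)·(5) + (17/4)·(1) = -31/4.

ŷ = -7.7500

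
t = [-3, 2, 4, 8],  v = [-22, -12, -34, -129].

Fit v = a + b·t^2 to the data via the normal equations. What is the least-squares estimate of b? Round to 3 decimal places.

Compute the Gram sums: Σ1 = 4, Σt^2 = 93, Σt^2·t^2 = 4449.
Moment sums: Σv = -197, Σt^2·v = -9046.
MᵀM·[a, b]ᵀ = Mᵀv becomes [[4, 93]; [93, 4449]]·[a, b]ᵀ = [-197, -9046]ᵀ.
det = 4·4449 − 93² = 9147.
a = ((-197)·4449 − 93·(-9046))/9147 = -11725/3049; b = (4·(-9046) − 93·(-197))/9147 = -17863/9147.

b = -1.953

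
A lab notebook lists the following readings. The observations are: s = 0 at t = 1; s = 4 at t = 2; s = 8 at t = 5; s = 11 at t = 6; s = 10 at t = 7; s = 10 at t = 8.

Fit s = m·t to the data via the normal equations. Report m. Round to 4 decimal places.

The normal system AᵀA·[m]ᵀ = Aᵀs is [[179]]·[m]ᵀ = [264]ᵀ.
Hence m = 264 / 179 ≈ 1.47486.

m = 1.4749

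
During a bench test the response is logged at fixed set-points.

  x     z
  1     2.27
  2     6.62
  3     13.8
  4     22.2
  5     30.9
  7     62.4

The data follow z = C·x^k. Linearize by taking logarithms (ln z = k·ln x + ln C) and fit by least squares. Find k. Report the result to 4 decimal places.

k = 1.6883

Taking logs, ln z = k·ln x + ln C, so regress ln z on ln x.
XᵀX = [[9.9861, 6.7334]; [6.7334, 6]], rhs = [22.0564, 15.9990]ᵀ  (here Σln x = 6.7334, Σ(ln x)² = 9.9861, Σln z = 15.9990, Σln x·ln z = 22.0564).
Δ = 9.9861·6 − (6.7334)² = 14.5777; k = (22.0564·6 − 6.7334·15.9990)/14.5777 = 1.68825, ln C = (9.9861·15.9990 − 6.7334·22.0564)/14.5777 = 0.77188.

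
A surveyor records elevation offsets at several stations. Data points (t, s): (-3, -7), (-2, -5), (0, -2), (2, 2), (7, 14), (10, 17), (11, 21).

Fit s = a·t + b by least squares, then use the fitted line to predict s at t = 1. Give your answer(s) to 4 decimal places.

ŝ = 0.6272

Compute the Gram sums: Σt·t = 287, Σt = 25, Σ1 = 7.
And Σt·s = 534, Σs = 40.
AᵀA·[a, b]ᵀ = Aᵀs becomes [[287, 25]; [25, 7]]·[a, b]ᵀ = [534, 40]ᵀ.
Determinant 287·7 − 25² = 1384.
a = (534·7 − 25·40)/1384 = 1369/692; b = (287·40 − 25·534)/1384 = -935/692.
At t = 1: ŝ = (1369/692)·(1) + (-935/692)·(1) = 217/346.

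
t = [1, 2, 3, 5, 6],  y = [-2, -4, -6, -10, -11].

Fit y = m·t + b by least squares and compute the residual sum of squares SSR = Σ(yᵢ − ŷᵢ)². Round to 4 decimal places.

SSR = 0.4070

The normal equations are: 75·m + 17·b = -144;  17·m + 5·b = -33.
(Σt·t = 75, Σt = 17, Σ1 = 5, Σt·y = -144, Σy = -33.)
Eliminating b: 5·(row 1) − 17·(row 2) gives 86·m = 5·(-144) − 17·(-33) = -159, so m = -159/86.
Then b = ((-33) − 17·(-159/86))/5 = -27/86.
Residuals: 7/43, 1/86, -6/43, -19/43, 35/86; SSR = 35/86.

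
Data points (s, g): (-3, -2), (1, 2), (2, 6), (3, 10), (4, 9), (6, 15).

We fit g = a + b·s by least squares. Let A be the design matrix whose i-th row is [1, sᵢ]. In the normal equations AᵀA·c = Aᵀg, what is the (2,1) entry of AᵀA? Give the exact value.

Row 2 ↔ basis s, column 1 ↔ basis 1, so (AᵀA)_{2,1} = Σᵢ s = (-3)·(1) + (1)·(1) + (2)·(1) + (3)·(1) + (4)·(1) + (6)·(1) = 13.

13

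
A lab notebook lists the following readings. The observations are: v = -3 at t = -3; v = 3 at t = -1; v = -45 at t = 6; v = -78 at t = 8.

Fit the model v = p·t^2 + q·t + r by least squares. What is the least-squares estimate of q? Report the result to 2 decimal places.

The normal system XᵀX·[p, q, r]ᵀ = Xᵀv is [[5474, 700, 110]; [700, 110, 10]; [110, 10, 4]]·[p, q, r]ᵀ = [-6636, -888, -123]ᵀ.
Solving the 3×3 system (Gaussian elimination) gives p = -13/12, q = -1441/1020, r = 175/68.

q = -1.41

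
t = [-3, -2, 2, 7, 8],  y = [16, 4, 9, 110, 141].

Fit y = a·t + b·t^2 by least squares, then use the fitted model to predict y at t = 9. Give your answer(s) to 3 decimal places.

ŷ = 177.730

Setting ∂/∂a … = 0 gives: 130·a + 828·b = 1860;  828·a + 6610·b = 14610.
det = 130·6610 − 828² = 173716.
a = (1860·6610 − 828·14610)/173716 = 49380/43429; b = (130·14610 − 828·1860)/173716 = 89805/43429.
At t = 9: ŷ = (49380/43429)·(9) + (89805/43429)·(81) = 7718625/43429.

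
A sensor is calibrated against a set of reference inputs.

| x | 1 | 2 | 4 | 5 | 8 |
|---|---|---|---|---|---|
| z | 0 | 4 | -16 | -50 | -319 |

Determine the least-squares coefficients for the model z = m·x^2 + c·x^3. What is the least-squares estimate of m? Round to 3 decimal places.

Compute the Gram sums: Σx^2·x^2 = 4994, Σx^2·x^3 = 36950, Σx^3·x^3 = 281930.
And Σx^2·z = -21906, Σx^3·z = -170570.
AᵀA·[m, c]ᵀ = Aᵀz becomes [[4994, 36950]; [36950, 281930]]·[m, c]ᵀ = [-21906, -170570]ᵀ.
Eliminating c: 281930·(row 1) − 36950·(row 2) gives 42655920·m = 281930·(-21906) − 36950·(-170570) = 126602920, so m = 3165073/1066398.
Then c = ((-170570) − 36950·(3165073/1066398))/281930 = -1059997/1066398.

m = 2.968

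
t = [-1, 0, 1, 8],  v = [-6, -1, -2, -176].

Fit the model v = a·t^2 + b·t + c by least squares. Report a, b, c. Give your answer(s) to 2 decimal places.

a = -2.98, b = 2.00, c = -1.01

Setting ∂/∂a … = 0 gives: 4098·a + 512·b + 66·c = -11272;  512·a + 66·b + 8·c = -1404;  66·a + 8·b + 4·c = -185.
(Σt^2·t^2 = 4098, Σt^2·t = 512, Σt^2 = 66, Σt·t = 66, Σt = 8, Σ1 = 4, Σt^2·v = -11272, Σt·v = -1404, Σv = -185.)
Solving the 3×3 system (Gaussian elimination) gives a = -3611/1210, b = 6052/3025, c = -6113/6050.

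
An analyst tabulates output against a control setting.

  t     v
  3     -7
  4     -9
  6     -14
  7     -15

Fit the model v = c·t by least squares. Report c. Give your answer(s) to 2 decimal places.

c = -2.24

Setting ∂/∂c … = 0 gives: 110·c = -246.
(Σt·t = 110, Σt·v = -246.)
Hence c = -246 / 110 ≈ -2.23636.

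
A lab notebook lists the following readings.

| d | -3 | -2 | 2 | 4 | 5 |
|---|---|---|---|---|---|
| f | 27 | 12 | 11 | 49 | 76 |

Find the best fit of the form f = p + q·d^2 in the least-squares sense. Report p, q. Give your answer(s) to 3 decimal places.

p = -0.717, q = 3.079

AᵀA·[p, q]ᵀ = Aᵀf reads: 5·p + 58·q = 175;  58·p + 994·q = 3019.
Eliminating q: 994·(row 1) − 58·(row 2) gives 1606·p = 994·175 − 58·3019 = -1152, so p = -576/803.
Then q = (3019 − 58·(-576/803))/994 = 4945/1606.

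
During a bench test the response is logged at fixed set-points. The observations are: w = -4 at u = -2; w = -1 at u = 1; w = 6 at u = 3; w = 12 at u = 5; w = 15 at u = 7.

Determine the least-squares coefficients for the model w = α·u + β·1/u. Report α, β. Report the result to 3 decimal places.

α = 2.322, β = -2.860

AᵀA·[α, β]ᵀ = Aᵀw reads: 88·α + 5·β = 190;  5·α + (62689/44100)·β = 264/35.
det = 88·(62689/44100) − 5² = 1103533/11025.
α = (190·(62689/44100) − 5·(264/35))/(1103533/11025) = 5123855/2207066; β = (88·(264/35) − 5·190)/(1103533/11025) = -3155670/1103533.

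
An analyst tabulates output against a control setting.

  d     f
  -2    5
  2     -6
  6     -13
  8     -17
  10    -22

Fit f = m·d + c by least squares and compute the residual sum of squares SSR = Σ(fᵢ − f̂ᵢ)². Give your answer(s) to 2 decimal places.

SSR = 3.24

The normal system XᵀX·[m, c]ᵀ = Xᵀf is [[208, 24]; [24, 5]]·[m, c]ᵀ = [-456, -53]ᵀ.
Determinant 208·5 − 24² = 464.
m = ((-456)·5 − 24·(-53))/464 = -63/29; c = (208·(-53) − 24·(-456))/464 = -5/29.
Residuals: 24/29, -43/29, 6/29, 16/29, -3/29; SSR = 94/29.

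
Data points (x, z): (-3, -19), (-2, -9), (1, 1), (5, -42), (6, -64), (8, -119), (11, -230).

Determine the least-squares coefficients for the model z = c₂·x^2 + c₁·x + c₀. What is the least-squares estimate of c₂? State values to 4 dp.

c₂ = -2.0225

Setting ∂/∂c₂ … = 0 gives: 20756·c₂ + 2150·c₁ + 260·c₀ = -39006;  2150·c₂ + 260·c₁ + 26·c₀ = -4000;  260·c₂ + 26·c₁ + 7·c₀ = -482.
(Σx^2·x^2 = 20756, Σx^2·x = 2150, Σx^2 = 260, Σx·x = 260, Σx = 26, Σ1 = 7, Σx^2·z = -39006, Σx·z = -4000, Σz = -482.)
Row-reducing yields c₂ = -1455866/719841, c₁ = 816983/719841, c₀ = 491440/239947.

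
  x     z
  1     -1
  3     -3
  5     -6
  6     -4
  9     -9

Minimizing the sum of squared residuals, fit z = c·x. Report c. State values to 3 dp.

Compute the Gram sums: Σx·x = 152.
Right-hand side: Σx·z = -145.
Hence c = -145 / 152 ≈ -0.953947.

c = -0.954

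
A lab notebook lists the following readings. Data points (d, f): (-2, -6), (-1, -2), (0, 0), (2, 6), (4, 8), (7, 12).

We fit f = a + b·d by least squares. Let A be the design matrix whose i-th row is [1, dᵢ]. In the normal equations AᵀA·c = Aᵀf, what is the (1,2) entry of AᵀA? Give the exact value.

Row 1 ↔ basis 1, column 2 ↔ basis d, so (AᵀA)_{1,2} = Σᵢ d = (1)·(-2) + (1)·(-1) + (1)·(0) + (1)·(2) + (1)·(4) + (1)·(7) = 10.

10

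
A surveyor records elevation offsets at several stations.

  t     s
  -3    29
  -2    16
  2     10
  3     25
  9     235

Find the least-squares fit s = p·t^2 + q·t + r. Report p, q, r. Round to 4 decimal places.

p = 2.9936, q = -0.9006, r = 0.5578

Compute the Gram sums: Σt^2·t^2 = 6755, Σt^2·t = 729, Σt^2 = 107, Σt·t = 107, Σt = 9, Σ1 = 5.
Right-hand side: Σt^2·s = 19625, Σt·s = 2091, Σs = 315.
AᵀA·[p, q, r]ᵀ = Aᵀs becomes [[6755, 729, 107]; [729, 107, 9]; [107, 9, 5]]·[p, q, r]ᵀ = [19625, 2091, 315]ᵀ.
Solving the 3×3 system (Gaussian elimination) gives p = 110123/36786, q = -11043/12262, r = 10259/18393.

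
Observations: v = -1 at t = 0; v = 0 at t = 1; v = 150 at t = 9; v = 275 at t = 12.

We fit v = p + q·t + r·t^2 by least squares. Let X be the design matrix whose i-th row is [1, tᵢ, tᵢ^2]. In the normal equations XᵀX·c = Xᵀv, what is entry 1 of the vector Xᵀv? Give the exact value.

424

Entry 1 ↔ basis 1, so (Xᵀv)_{1} = Σᵢ vᵢ = (1)·(-1) + (1)·(0) + (1)·(150) + (1)·(275) = 424.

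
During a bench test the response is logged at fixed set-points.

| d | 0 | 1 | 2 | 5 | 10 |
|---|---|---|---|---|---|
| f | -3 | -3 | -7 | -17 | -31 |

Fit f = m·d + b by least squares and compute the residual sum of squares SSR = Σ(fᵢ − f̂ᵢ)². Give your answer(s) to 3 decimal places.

Sums needed: Σd·d = 130, Σd = 18, Σ1 = 5.
Right-hand side: Σd·f = -412, Σf = -61.
Δ = 130·5 − 18² = 326.
m = ((-412)·5 − 18·(-61))/326 = -481/163; b = (130·(-61) − 18·(-412))/326 = -257/163.
Residuals: -232/163, 249/163, 78/163, -109/163, 14/163; SSR = 822/163.

SSR = 5.043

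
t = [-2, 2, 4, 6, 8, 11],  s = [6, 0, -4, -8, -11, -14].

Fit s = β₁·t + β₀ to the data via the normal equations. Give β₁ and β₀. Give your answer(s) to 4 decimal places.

β₁ = -1.6041, β₀ = 2.5866

AᵀA·[β₁, β₀]ᵀ = Aᵀs reads: 245·β₁ + 29·β₀ = -318;  29·β₁ + 6·β₀ = -31.
Eliminating β₀: 6·(row 1) − 29·(row 2) gives 629·β₁ = 6·(-318) − 29·(-31) = -1009, so β₁ = -1009/629.
Then β₀ = ((-31) − 29·(-1009/629))/6 = 1627/629.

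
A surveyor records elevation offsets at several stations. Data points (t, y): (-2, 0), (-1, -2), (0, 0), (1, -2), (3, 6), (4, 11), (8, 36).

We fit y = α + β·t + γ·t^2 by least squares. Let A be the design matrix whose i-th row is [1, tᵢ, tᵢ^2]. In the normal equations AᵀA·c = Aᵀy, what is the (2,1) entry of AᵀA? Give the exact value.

13

Row 2 ↔ basis t, column 1 ↔ basis 1, so (AᵀA)_{2,1} = Σᵢ t = (-2)·(1) + (-1)·(1) + (0)·(1) + (1)·(1) + (3)·(1) + (4)·(1) + (8)·(1) = 13.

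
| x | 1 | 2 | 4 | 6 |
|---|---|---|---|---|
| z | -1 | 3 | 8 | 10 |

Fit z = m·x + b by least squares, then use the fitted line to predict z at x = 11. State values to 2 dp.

ẑ = 21.81

Forming AᵀA = [[57, 13]; [13, 4]] and Aᵀz = [97, 20]ᵀ gives AᵀA·[m, b]ᵀ = Aᵀz.
Determinant 57·4 − 13² = 59.
m = (97·4 − 13·20)/59 = 128/59; b = (57·20 − 13·97)/59 = -121/59.
At x = 11: ẑ = (128/59)·(11) + (-121/59)·(1) = 1287/59.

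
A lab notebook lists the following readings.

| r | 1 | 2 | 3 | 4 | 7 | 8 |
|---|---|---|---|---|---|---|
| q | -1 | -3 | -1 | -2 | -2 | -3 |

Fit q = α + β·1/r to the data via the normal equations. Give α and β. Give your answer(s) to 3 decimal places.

Normal-equation sums: Σ1 = 6, Σ1/r = 395/168, Σ1/r·1/r = 41197/28224.
And Σq = -12, Σ1/r·q = -671/168.
Normal equations: [[6, 395/168]; [395/168, 41197/28224]]·[α, β]ᵀ = [-12, -671/168]ᵀ.
det = 6·(41197/28224) − (395/168)² = 91157/28224.
α = ((-12)·(41197/28224) − (395/168)·(-671/168))/(91157/28224) = -229319/91157; β = (6·(-671/168) − (395/168)·(-12))/(91157/28224) = 119952/91157.

α = -2.516, β = 1.316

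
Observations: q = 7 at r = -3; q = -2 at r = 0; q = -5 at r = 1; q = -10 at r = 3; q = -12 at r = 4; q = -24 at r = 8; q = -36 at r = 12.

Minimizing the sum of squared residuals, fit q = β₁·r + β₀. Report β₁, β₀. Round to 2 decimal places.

XᵀX·[β₁, β₀]ᵀ = Xᵀq reads: 243·β₁ + 25·β₀ = -728;  25·β₁ + 7·β₀ = -82.
Determinant 243·7 − 25² = 1076.
β₁ = ((-728)·7 − 25·(-82))/1076 = -1523/538; β₀ = (243·(-82) − 25·(-728))/1076 = -863/538.

β₁ = -2.83, β₀ = -1.60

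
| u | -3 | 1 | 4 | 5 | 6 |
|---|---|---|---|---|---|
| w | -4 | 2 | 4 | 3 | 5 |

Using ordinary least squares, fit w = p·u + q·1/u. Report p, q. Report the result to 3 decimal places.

Compute the Gram sums: Σu·u = 87, Σu·1/u = 5, Σ1/u·1/u = 4469/3600.
Right-hand side: Σu·w = 75, Σ1/u·w = 173/30.
So MᵀM·[p, q]ᵀ = Mᵀw: [[87, 5]; [5, 4469/3600]]·[p, q]ᵀ = [75, 173/30]ᵀ.
Eliminating q: (4469/3600)·(row 1) − 5·(row 2) gives (99601/1200)·p = (4469/3600)·75 − 5·(173/30) = 3085/48, so p = 77125/99601.
Then q = ((173/30) − 5·(77125/99601))/(4469/3600) = 152040/99601.

p = 0.774, q = 1.526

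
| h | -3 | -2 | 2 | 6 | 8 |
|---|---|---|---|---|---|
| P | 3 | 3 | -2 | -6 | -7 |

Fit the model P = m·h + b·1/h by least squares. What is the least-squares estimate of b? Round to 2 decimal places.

Setting ∂/∂m … = 0 gives: 117·m + 5·b = -111;  5·m + (377/576)·b = -43/8.
(Σh·h = 117, Σh·1/h = 5, Σ1/h·1/h = 377/576, Σh·P = -111, Σ1/h·P = -43/8.)
Eliminating b: (377/576)·(row 1) − 5·(row 2) gives (3301/64)·m = (377/576)·(-111) − 5·(-43/8) = -8789/192, so m = -8789/9903.
Then b = ((-43/8) − 5·(-8789/9903))/(377/576) = -4728/3301.

b = -1.43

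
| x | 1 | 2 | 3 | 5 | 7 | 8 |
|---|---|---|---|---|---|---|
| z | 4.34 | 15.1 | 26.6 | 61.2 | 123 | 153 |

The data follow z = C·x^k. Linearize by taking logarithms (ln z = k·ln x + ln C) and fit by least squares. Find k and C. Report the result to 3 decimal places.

k = 1.696, C = 4.355

Linearized form: ln z = k·ln x + ln C. From the 6 transformed points,
AᵀA = [[12.3883, 7.4265]; [7.4265, 6]], rhs = [31.9322, 21.4202]ᵀ  (here Σln x = 7.4265, Σ(ln x)² = 12.3883, Σln z = 21.4202, Σln x·ln z = 31.9322).
Slope k = (n·Σln x·ln z − Σln x·Σln z)/(n·Σ(ln x)² − (Σln x)²) = (6·31.9322 − 7.4265·21.4202)/19.1764 = 1.69555; ln C = (Σln z − k·Σln x)/n = 1.47136, so C = exp(1.47136) = 4.35516.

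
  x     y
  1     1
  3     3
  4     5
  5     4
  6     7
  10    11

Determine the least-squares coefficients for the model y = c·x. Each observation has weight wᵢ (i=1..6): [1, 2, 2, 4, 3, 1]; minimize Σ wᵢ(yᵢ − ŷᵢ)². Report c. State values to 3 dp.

c = 1.045

Sums needed: Σwᵢ·x·x = 359.
And Σwᵢ·x·y = 375.
Normal equations: [[359]]·[c]ᵀ = [375]ᵀ.
c = 375/359 = 1.04457.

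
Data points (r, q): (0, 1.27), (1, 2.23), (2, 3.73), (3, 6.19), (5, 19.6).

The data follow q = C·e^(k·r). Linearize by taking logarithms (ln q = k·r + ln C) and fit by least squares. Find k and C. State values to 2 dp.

Let Y = ln q. Fitting Y = k·r + ln C by least squares:
XᵀX = [[39.0000, 11.0000]; [11.0000, 5]], rhs = [23.7813, 7.1559]ᵀ  (here Σr = 11.0000, Σ(r)² = 39.0000, Σln q = 7.1559, Σr·ln q = 23.7813).
Slope k = (n·Σr·ln q − Σr·Σln q)/(n·Σ(r)² − (Σr)²) = (5·23.7813 − 11.0000·7.1559)/74.0000 = 0.54313; ln C = (Σln q − k·Σr)/n = 0.23629, so C = exp(0.23629) = 1.26655.

k = 0.54, C = 1.27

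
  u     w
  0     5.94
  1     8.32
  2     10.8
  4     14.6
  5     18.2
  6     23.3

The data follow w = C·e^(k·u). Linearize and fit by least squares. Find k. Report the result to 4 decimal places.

With ln wᵢ as the transformed response and uᵢ as the regressor:
XᵀX = [[82.0000, 18.0000]; [18.0000, 6]], rhs = [50.9997, 15.0108]ᵀ  (here Σu = 18.0000, Σ(u)² = 82.0000, Σln w = 15.0108, Σu·ln w = 50.9997).
Solving (det = 168.0000): k = 0.21312, ln C = 1.86246.

k = 0.2131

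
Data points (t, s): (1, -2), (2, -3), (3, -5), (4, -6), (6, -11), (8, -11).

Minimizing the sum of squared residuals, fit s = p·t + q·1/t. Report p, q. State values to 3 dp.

p = -1.523, q = -0.503

Sums needed: Σt·t = 130, Σt·1/t = 6, Σ1/t·1/t = 845/576.
And Σt·s = -201, Σ1/t·s = -79/8.
Eliminating q: (845/576)·(row 1) − 6·(row 2) gives (44557/288)·p = (845/576)·(-201) − 6·(-79/8) = -45239/192, so p = -135717/89114.
Then q = ((-79/8) − 6·(-135717/89114))/(845/576) = -22392/44557.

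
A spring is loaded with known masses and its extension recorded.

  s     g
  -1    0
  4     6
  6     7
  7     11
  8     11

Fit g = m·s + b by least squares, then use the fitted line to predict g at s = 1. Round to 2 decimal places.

ĝ = 2.29

Sums needed: Σs·s = 166, Σs = 24, Σ1 = 5.
And Σs·g = 231, Σg = 35.
XᵀX·[m, b]ᵀ = Xᵀg becomes [[166, 24]; [24, 5]]·[m, b]ᵀ = [231, 35]ᵀ.
Δ = 166·5 − 24² = 254.
m = (231·5 − 24·35)/254 = 315/254; b = (166·35 − 24·231)/254 = 133/127.
At s = 1: ĝ = (315/254)·(1) + (133/127)·(1) = 581/254.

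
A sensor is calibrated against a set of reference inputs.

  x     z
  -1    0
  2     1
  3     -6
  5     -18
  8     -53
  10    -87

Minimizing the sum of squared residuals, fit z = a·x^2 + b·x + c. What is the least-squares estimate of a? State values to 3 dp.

Forming AᵀA = [[14819, 1671, 203]; [1671, 203, 27]; [203, 27, 6]] and Aᵀz = [-12592, -1400, -163]ᵀ gives AᵀA·[a, b, c]ᵀ = Aᵀz.
Row-reducing yields a = -107873/111280, b = 18517/22256, c = 52491/27820.

a = -0.969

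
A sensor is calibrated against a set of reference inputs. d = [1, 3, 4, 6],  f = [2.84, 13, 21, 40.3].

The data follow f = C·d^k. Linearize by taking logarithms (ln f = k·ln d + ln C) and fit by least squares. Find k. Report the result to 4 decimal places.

With ln fᵢ as the transformed response and ln dᵢ as the regressor:
AᵀA = [[6.3392, 4.2767]; [4.2767, 4]], rhs = [13.6615, 10.3496]ᵀ  (here Σln d = 4.2767, Σ(ln d)² = 6.3392, Σln f = 10.3496, Σln d·ln f = 13.6615).
Slope k = (n·Σln d·ln f − Σln d·Σln f)/(n·Σ(ln d)² − (Σln d)²) = (4·13.6615 − 4.2767·10.3496)/7.0668 = 1.46940; ln C = (Σln f − k·Σln d)/n = 1.01637.

k = 1.4694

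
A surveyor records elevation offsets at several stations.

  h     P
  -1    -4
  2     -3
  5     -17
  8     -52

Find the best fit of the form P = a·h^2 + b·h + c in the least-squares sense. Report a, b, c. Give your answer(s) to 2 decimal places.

a = -1.00, b = 1.73, c = -1.57

Setting ∂/∂a … = 0 gives: 4738·a + 644·b + 94·c = -3769;  644·a + 94·b + 14·c = -503;  94·a + 14·b + 4·c = -76.
Solving the 3×3 system (Gaussian elimination) gives a = -1, b = 26/15, c = -47/30.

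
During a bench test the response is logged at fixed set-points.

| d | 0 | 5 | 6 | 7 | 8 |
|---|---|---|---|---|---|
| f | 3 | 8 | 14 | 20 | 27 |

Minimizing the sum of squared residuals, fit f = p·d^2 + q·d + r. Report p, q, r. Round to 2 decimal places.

p = 0.64, q = -2.10, r = 2.96

Setting ∂/∂p … = 0 gives: 8418·p + 1196·q + 174·r = 3412;  1196·p + 174·q + 26·r = 480;  174·p + 26·q + 5·r = 72.
Row-reducing yields p = 5522/8599, q = -18040/8599, r = 25468/8599.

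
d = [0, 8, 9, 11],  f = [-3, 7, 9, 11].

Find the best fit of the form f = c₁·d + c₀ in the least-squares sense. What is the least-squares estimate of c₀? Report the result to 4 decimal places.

c₀ = -3.0000

Normal-equation sums: Σd·d = 266, Σd = 28, Σ1 = 4.
And Σd·f = 258, Σf = 24.
Normal equations: [[266, 28]; [28, 4]]·[c₁, c₀]ᵀ = [258, 24]ᵀ.
Eliminating c₀: 4·(row 1) − 28·(row 2) gives 280·c₁ = 4·258 − 28·24 = 360, so c₁ = 9/7.
Then c₀ = (24 − 28·(9/7))/4 = -3.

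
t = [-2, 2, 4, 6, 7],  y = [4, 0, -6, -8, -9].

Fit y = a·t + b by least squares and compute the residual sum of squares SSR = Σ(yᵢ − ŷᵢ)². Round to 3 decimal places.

SSR = 4.750

Normal-equation sums: Σt·t = 109, Σt = 17, Σ1 = 5.
Moment sums: Σt·y = -143, Σy = -19.
So XᵀX·[a, b]ᵀ = Xᵀy: [[109, 17]; [17, 5]]·[a, b]ᵀ = [-143, -19]ᵀ.
det = 109·5 − 17² = 256.
a = ((-143)·5 − 17·(-19))/256 = -49/32; b = (109·(-19) − 17·(-143))/256 = 45/32.
Residuals: -15/32, 53/32, -41/32, -7/32, 5/16; SSR = 19/4.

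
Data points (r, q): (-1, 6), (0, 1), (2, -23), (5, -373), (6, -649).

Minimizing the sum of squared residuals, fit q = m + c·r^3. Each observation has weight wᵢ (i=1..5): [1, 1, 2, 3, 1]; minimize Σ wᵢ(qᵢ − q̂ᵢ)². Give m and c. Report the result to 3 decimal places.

The normal equations are: 8·m + 606·c = -1807;  606·m + 93660·c = -280433.
det = 8·93660 − 606² = 382044.
m = ((-1807)·93660 − 606·(-280433))/382044 = 116463/63674; c = (8·(-280433) − 606·(-1807))/382044 = -574211/191022.

m = 1.829, c = -3.006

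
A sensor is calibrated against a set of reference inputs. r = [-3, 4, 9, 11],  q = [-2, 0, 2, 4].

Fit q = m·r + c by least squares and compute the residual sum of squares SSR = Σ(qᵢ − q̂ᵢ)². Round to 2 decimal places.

Sums needed: Σr·r = 227, Σr = 21, Σ1 = 4.
Right-hand side: Σr·q = 68, Σq = 4.
XᵀX·[m, c]ᵀ = Xᵀq becomes [[227, 21]; [21, 4]]·[m, c]ᵀ = [68, 4]ᵀ.
Δ = 227·4 − 21² = 467.
m = (68·4 − 21·4)/467 = 188/467; c = (227·4 − 21·68)/467 = -520/467.
Residuals: 150/467, -232/467, -238/467, 320/467; SSR = 504/467.

SSR = 1.08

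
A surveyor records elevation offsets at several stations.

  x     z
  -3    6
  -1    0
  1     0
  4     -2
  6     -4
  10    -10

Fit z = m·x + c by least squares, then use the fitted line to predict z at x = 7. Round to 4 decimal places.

ẑ = -6.0813

Entries of MᵀM: Σx·x = 163, Σx = 17, Σ1 = 6.
Moment sums: Σx·z = -150, Σz = -10.
det = 163·6 − 17² = 689.
m = ((-150)·6 − 17·(-10))/689 = -730/689; c = (163·(-10) − 17·(-150))/689 = 920/689.
At x = 7: ẑ = (-730/689)·(7) + (920/689)·(1) = -4190/689.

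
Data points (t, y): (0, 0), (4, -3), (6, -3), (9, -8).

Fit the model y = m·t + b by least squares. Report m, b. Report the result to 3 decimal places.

Sums needed: Σt·t = 133, Σt = 19, Σ1 = 4.
And Σt·y = -102, Σy = -14.
Normal equations: [[133, 19]; [19, 4]]·[m, b]ᵀ = [-102, -14]ᵀ.
Eliminating b: 4·(row 1) − 19·(row 2) gives 171·m = 4·(-102) − 19·(-14) = -142, so m = -142/171.
Then b = ((-14) − 19·(-142/171))/4 = 4/9.

m = -0.830, b = 0.444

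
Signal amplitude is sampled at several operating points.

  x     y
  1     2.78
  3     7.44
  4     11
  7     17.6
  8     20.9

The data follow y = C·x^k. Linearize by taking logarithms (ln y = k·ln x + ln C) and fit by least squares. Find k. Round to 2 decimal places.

k = 0.97

Linearized form: ln y = k·ln x + ln C. From the 5 transformed points,
AᵀA = [[11.2394, 6.5103]; [6.5103, 5]], rhs = [17.4306, 11.3349]ᵀ  (here Σln x = 6.5103, Σ(ln x)² = 11.2394, Σln y = 11.3349, Σln x·ln y = 17.4306).
Slope k = (n·Σln x·ln y − Σln x·Σln y)/(n·Σ(ln x)² − (Σln x)²) = (5·17.4306 − 6.5103·11.3349)/13.8136 = 0.96718; ln C = (Σln y − k·Σln x)/n = 1.00766.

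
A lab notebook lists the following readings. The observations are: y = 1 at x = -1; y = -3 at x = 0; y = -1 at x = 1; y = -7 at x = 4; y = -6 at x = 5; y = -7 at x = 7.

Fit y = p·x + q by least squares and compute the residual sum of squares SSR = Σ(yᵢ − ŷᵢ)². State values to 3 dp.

Sums needed: Σx·x = 92, Σx = 16, Σ1 = 6.
Right-hand side: Σx·y = -109, Σy = -23.
Normal equations: [[92, 16]; [16, 6]]·[p, q]ᵀ = [-109, -23]ᵀ.
det = 92·6 − 16² = 296.
p = ((-109)·6 − 16·(-23))/296 = -143/148; q = (92·(-23) − 16·(-109))/296 = -93/74.
Residuals: 191/148, -129/74, 181/148, -139/74, 13/148, 151/148; SSR = 1595/148.

SSR = 10.777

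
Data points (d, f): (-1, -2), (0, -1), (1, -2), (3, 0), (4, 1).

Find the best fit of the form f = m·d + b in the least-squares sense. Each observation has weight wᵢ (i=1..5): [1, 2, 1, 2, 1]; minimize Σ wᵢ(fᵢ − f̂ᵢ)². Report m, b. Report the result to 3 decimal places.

m = 0.513, b = -1.447

Sums needed: Σwᵢ·d·d = 36, Σwᵢ·d = 10, Σwᵢ·1 = 7.
For XᵀWf: Σwᵢ·d·f = 4, Σwᵢ·f = -5.
Normal equations: [[36, 10]; [10, 7]]·[m, b]ᵀ = [4, -5]ᵀ.
det = 36·7 − 10² = 152.
m = (4·7 − 10·(-5))/152 = 39/76; b = (36·(-5) − 10·4)/152 = -55/38.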